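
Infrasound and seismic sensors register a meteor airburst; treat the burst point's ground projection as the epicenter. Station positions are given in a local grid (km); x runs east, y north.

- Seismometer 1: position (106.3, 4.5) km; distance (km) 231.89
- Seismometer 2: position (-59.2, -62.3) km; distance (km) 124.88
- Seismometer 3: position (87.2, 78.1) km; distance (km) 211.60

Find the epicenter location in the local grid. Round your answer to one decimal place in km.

-121.9 km east, 45.7 km north

Circle about each station: (x − 106.3)² + (y − 4.5)² = 231.89²; (x + 59.2)² + (y + 62.3)² = 124.88²; (x − 87.2)² + (y − 78.1)² = 211.60².
Subtracting pairs of circle equations eliminates x²+y² and gives linear equations (the radical axes):
-331.0 x − 133.6 y = 34243.95
-38.2 x + 147.2 y = 11381.92
Solving the 2×2 system: x ≈ -121.9, y ≈ 45.7 km.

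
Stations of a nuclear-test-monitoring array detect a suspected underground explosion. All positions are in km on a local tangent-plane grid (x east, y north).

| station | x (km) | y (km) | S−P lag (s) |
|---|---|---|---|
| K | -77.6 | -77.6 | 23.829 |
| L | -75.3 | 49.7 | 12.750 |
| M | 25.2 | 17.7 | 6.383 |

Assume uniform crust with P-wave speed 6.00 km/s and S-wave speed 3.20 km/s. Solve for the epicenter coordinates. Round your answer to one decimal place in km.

Distance from S−P lag: d = Δt · v_P v_S / (v_P − v_S) = Δt · (6.00·3.20)/(6.00−3.20) ≈ 6.8571·Δt.
So d_K = 163.40, d_L = 87.43, d_M = 43.77 km.
Circle about each station: (x + 77.6)² + (y + 77.6)² = 163.40²; (x + 75.3)² + (y − 49.7)² = 87.43²; (x − 25.2)² + (y − 17.7)² = 43.77².
Subtracting the K equation from the L and M equations removes the quadratic terms:
4.6 x + 254.6 y = 15152.22
205.6 x + 190.6 y = 13688.56
Solving the 2×2 system: x ≈ 11.6, y ≈ 59.3 km.

(11.6, 59.3)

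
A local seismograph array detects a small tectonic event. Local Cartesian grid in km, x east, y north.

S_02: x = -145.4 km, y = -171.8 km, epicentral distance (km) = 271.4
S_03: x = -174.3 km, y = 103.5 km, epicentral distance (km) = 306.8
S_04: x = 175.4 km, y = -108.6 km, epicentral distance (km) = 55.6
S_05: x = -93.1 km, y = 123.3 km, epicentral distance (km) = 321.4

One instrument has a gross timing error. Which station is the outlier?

S_03

Solve using three stations at a time. Using S_02, S_04, S_05 (subtract circle equations pairwise → linear system) gives (x, y) ≈ (120.4, -116.9).
Distances from that point to each station vs reported:
  S_02: calculated 271.4 vs reported 271.4 → residual 0.0 km
  S_03: calculated 368.0 vs reported 306.8 → residual 61.2 km
  S_04: calculated 55.6 vs reported 55.6 → residual 0.0 km
  S_05: calculated 321.4 vs reported 321.4 → residual 0.0 km
S_02, S_04, S_05 are mutually consistent (residuals ≈ 0); S_03 is off by 61.2 km.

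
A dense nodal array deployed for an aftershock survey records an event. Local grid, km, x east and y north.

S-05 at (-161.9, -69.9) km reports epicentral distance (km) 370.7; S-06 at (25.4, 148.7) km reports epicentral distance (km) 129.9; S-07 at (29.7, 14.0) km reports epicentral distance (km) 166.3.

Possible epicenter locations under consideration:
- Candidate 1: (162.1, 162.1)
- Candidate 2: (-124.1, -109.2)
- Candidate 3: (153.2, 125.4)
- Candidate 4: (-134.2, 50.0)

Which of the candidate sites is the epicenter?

Candidate 3

For each candidate, compare |candidate − station| to the reported distance:
Candidate 1: residuals S-05 27.8, S-06 7.5, S-07 32.4 → max 32.4 km
Candidate 2: residuals S-05 316.2, S-06 168.2, S-07 30.8 → max 316.2 km
Candidate 3: residuals S-05 0.0, S-06 0.0, S-07 0.0 → max 0.0 km
Candidate 4: residuals S-05 247.6, S-06 57.8, S-07 1.5 → max 247.6 km
Only Candidate 3 has all residuals ≈ 0.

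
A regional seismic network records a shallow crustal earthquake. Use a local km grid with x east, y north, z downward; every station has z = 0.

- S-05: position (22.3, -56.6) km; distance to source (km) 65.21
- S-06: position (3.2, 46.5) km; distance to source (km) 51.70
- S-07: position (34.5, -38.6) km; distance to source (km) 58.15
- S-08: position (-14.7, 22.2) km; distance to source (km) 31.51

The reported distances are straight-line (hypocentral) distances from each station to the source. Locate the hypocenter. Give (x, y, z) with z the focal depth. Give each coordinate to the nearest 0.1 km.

x ≈ -5.1 km, y ≈ -0.7 km, depth ≈ 19.4 km

Each station gives a sphere (x−x_i)² + (y−y_i)² + z² = d_i² (stations at z=0).
Subtracting the S-05 sphere from S-06 and S-07: z² cancels, leaving linear equations in x and y:
-38.2 x + 206.2 y = 51.09
24.4 x + 36.0 y = -149.72
Solving: x ≈ -5.106, y ≈ -0.698 km (keep extra digits for the depth step; rounded: -5.1, -0.7).
Then from the S-05 sphere: z² = 65.21² − (x − 22.3)² − (y + 56.6)² with x = -5.106, y = -0.698, so z ≈ 19.396 ≈ 19.4 km.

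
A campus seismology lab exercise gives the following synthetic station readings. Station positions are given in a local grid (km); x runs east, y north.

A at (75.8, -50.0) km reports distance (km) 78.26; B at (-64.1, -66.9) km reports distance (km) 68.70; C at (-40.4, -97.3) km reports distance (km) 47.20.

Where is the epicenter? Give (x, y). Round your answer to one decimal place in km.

Circle about each station: (x − 75.8)² + (y + 50.0)² = 78.26²; (x + 64.1)² + (y + 66.9)² = 68.70²; (x + 40.4)² + (y + 97.3)² = 47.20².
Subtracting the A equation from the B and C equations removes the quadratic terms:
-279.8 x − 33.8 y = 1743.72
-232.4 x − 94.6 y = 6750.60
Solving the 2×2 system: x ≈ 3.4, y ≈ -79.7 km.
Check against A (with the unrounded x, y): √((x − 75.8)²+(y + 50.0)²) = 78.26 ≈ 78.26 km. ✓

3.4 km east, -79.7 km north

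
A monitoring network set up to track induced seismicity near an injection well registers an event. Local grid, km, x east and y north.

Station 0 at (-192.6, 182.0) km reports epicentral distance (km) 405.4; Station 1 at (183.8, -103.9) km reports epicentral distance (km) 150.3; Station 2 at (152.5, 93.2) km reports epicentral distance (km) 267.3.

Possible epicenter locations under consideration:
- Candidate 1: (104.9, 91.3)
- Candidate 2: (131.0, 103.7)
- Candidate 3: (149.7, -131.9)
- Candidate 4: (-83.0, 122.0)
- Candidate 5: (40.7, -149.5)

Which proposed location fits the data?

Candidate 5

For each candidate, compare |candidate − station| to the reported distance:
Candidate 1: residuals Station 0 94.4, Station 1 60.2, Station 2 219.7 → max 219.7 km
Candidate 2: residuals Station 0 72.5, Station 1 63.9, Station 2 243.4 → max 243.4 km
Candidate 3: residuals Station 0 59.0, Station 1 106.2, Station 2 42.2 → max 106.2 km
Candidate 4: residuals Station 0 280.5, Station 1 199.3, Station 2 30.0 → max 280.5 km
Candidate 5: residuals Station 0 0.0, Station 1 0.1, Station 2 0.1 → max 0.1 km
Only Candidate 5 has all residuals ≈ 0.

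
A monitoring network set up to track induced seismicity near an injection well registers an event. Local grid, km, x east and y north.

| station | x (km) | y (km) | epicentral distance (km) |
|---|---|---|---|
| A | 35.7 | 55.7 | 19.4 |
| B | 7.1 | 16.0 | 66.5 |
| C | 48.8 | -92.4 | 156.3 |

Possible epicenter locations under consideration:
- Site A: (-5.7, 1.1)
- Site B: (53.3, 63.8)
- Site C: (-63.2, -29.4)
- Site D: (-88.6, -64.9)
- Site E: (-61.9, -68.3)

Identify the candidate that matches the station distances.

Site B

For each candidate, compare |candidate − station| to the reported distance:
Site A: residuals A 49.1, B 46.9, C 48.1 → max 49.1 km
Site B: residuals A 0.0, B 0.0, C 0.0 → max 0.0 km
Site C: residuals A 111.1, B 17.2, C 27.8 → max 111.1 km
Site D: residuals A 153.8, B 58.8, C 16.2 → max 153.8 km
Site E: residuals A 138.4, B 42.4, C 43.0 → max 138.4 km
Only Site B has all residuals ≈ 0.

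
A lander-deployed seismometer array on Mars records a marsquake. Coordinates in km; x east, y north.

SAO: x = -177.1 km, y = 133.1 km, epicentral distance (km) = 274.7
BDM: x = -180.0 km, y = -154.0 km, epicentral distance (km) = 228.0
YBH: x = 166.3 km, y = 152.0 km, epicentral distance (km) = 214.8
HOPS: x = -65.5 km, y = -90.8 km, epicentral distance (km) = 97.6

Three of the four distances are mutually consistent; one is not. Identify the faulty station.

YBH

Solve using three stations at a time. Using SAO, BDM, HOPS (subtract circle equations pairwise → linear system) gives (x, y) ≈ (24.6, -53.4).
Distances from that point to each station vs reported:
  SAO: calculated 274.7 vs reported 274.7 → residual 0.0 km
  BDM: calculated 228.0 vs reported 228.0 → residual 0.0 km
  YBH: calculated 249.5 vs reported 214.8 → residual 34.7 km
  HOPS: calculated 97.5 vs reported 97.6 → residual 0.1 km
SAO, BDM, HOPS are mutually consistent (residuals ≈ 0); YBH is off by 34.7 km.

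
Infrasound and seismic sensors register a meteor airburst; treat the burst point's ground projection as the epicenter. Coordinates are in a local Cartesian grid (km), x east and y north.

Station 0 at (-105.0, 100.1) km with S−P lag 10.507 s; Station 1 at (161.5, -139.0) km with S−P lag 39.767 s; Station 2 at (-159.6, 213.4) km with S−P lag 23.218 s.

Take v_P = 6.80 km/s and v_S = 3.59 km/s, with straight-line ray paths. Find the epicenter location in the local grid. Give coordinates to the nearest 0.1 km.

x ≈ -25.1 km, y ≈ 99.0 km

Distance from S−P lag: d = Δt · v_P v_S / (v_P − v_S) = Δt · (6.80·3.59)/(6.80−3.59) ≈ 7.6050·Δt.
So d_Station 0 = 79.91, d_Station 1 = 302.43, d_Station 2 = 176.57 km.
Circle about each station: (x + 105.0)² + (y − 100.1)² = 79.91²; (x − 161.5)² + (y + 139.0)² = 302.43²; (x + 159.6)² + (y − 213.4)² = 176.57².
Subtracting the Station 0 equation from the Station 1 and Station 2 equations removes the quadratic terms:
533.0 x − 478.2 y = -60720.06
-109.2 x + 226.6 y = 25175.35
Solving the 2×2 system: x ≈ -25.1, y ≈ 99.0 km.
Check against Station 0 (with the unrounded x, y): √((x + 105.0)²+(y − 100.1)²) = 79.91 ≈ 79.91 km. ✓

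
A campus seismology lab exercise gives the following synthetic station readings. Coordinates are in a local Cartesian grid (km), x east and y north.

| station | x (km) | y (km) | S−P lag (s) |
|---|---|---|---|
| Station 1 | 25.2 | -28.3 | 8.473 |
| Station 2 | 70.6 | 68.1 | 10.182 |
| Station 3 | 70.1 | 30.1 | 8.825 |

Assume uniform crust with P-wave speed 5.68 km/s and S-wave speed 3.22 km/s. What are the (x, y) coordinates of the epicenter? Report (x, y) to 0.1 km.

Distance from S−P lag: d = Δt · v_P v_S / (v_P − v_S) = Δt · (5.68·3.22)/(5.68−3.22) ≈ 7.4348·Δt.
So d_Station 1 = 63.00, d_Station 2 = 75.70, d_Station 3 = 65.61 km.
Circle about each station: (x − 25.2)² + (y + 28.3)² = 63.00²; (x − 70.6)² + (y − 68.1)² = 75.70²; (x − 70.1)² + (y − 30.1)² = 65.61².
Subtracting pairs of circle equations eliminates x²+y² and gives linear equations (the radical axes):
90.8 x + 192.8 y = 6424.55
89.8 x + 116.8 y = 4048.42
Solving the 2×2 system: x ≈ 4.5, y ≈ 31.2 km.

4.5 km east, 31.2 km north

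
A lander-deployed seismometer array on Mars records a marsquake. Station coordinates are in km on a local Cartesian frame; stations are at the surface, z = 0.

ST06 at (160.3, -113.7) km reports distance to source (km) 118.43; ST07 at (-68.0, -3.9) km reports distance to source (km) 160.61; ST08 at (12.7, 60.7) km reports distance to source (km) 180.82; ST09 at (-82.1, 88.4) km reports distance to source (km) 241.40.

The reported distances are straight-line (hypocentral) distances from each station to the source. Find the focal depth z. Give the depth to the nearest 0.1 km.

Each station gives a sphere (x−x_i)² + (y−y_i)² + z² = d_i² (stations at z=0).
Subtracting the ST06 sphere from ST07 and ST08: z² cancels, leaving linear equations in x and y:
-456.6 x + 219.6 y = -45754.48
-295.2 x + 348.8 y = -53448.21
Solving: x ≈ 44.707, y ≈ -115.398 km (keep extra digits for the depth step; rounded: 44.7, -115.4).
Then from the ST06 sphere: z² = 118.43² − (x − 160.3)² − (y + 113.7)² with x = 44.707, y = -115.398, so z ≈ 25.711 ≈ 25.7 km.

z ≈ 25.7 km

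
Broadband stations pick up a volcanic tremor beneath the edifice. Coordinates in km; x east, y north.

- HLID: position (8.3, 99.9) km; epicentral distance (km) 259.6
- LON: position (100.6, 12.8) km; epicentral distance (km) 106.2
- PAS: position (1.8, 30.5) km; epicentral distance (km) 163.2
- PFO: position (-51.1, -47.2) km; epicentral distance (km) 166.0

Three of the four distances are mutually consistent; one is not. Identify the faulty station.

HLID

Solve using three stations at a time. Using LON, PAS, PFO (subtract circle equations pairwise → linear system) gives (x, y) ≈ (108.4, -93.0).
Distances from that point to each station vs reported:
  HLID: calculated 217.3 vs reported 259.6 → residual 42.3 km
  LON: calculated 106.1 vs reported 106.2 → residual 0.1 km
  PAS: calculated 163.1 vs reported 163.2 → residual 0.1 km
  PFO: calculated 165.9 vs reported 166.0 → residual 0.1 km
LON, PAS, PFO are mutually consistent (residuals ≈ 0); HLID is off by 42.3 km.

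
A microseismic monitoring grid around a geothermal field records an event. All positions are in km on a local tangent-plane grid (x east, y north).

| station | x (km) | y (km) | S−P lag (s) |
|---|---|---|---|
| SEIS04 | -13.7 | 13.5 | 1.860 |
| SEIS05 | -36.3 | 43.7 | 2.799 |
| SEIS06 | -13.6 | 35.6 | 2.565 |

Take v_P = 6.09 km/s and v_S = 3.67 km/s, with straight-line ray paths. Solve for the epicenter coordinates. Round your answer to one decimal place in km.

-30.1 km east, 18.6 km north

Distance from S−P lag: d = Δt · v_P v_S / (v_P − v_S) = Δt · (6.09·3.67)/(6.09−3.67) ≈ 9.2357·Δt.
So d_SEIS04 = 17.18, d_SEIS05 = 25.85, d_SEIS06 = 23.69 km.
Circle about each station: (x + 13.7)² + (y − 13.5)² = 17.18²; (x + 36.3)² + (y − 43.7)² = 25.85²; (x + 13.6)² + (y − 35.6)² = 23.69².
Subtracting pairs of circle equations eliminates x²+y² and gives linear equations (the radical axes):
-45.2 x + 60.4 y = 2484.37
0.2 x + 44.2 y = 816.32
Solving the 2×2 system: x ≈ -30.1, y ≈ 18.6 km.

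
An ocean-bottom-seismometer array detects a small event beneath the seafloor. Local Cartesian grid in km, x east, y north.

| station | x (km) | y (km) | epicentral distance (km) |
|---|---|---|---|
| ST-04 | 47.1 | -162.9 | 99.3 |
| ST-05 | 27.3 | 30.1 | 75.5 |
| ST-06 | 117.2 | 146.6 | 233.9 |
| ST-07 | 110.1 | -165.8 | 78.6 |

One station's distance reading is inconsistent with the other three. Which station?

Solve using three stations at a time. Using ST-04, ST-06, ST-07 (subtract circle equations pairwise → linear system) gives (x, y) ≈ (111.4, -87.2).
Distances from that point to each station vs reported:
  ST-04: calculated 99.3 vs reported 99.3 → residual 0.0 km
  ST-05: calculated 144.3 vs reported 75.5 → residual 68.8 km
  ST-06: calculated 233.9 vs reported 233.9 → residual 0.0 km
  ST-07: calculated 78.6 vs reported 78.6 → residual 0.0 km
ST-04, ST-06, ST-07 are mutually consistent (residuals ≈ 0); ST-05 is off by 68.8 km.

ST-05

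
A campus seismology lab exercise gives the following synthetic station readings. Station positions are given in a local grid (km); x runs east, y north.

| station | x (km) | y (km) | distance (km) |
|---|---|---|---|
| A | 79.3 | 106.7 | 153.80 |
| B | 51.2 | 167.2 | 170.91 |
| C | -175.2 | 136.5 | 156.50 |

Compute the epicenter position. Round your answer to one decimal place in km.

Circle about each station: (x − 79.3)² + (y − 106.7)² = 153.80²; (x − 51.2)² + (y − 167.2)² = 170.91²; (x + 175.2)² + (y − 136.5)² = 156.50².
Subtracting the A equation from the B and C equations removes the quadratic terms:
-56.2 x + 121.0 y = 7348.11
-509.0 x + 59.6 y = 30816.10
Solving the 2×2 system: x ≈ -56.5, y ≈ 34.5 km.

-56.5 km east, 34.5 km north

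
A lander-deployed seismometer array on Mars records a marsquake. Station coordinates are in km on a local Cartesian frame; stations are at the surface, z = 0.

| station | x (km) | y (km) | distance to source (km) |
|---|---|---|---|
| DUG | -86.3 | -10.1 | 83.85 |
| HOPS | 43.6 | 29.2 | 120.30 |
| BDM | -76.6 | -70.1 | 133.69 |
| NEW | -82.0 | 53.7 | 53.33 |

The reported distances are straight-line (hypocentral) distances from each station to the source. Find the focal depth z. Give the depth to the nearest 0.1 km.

z ≈ 49.9 km

Each station gives a sphere (x−x_i)² + (y−y_i)² + z² = d_i² (stations at z=0).
Subtracting the DUG sphere from HOPS and BDM: z² cancels, leaving linear equations in x and y:
259.8 x + 78.6 y = -12237.37
19.4 x − 120.0 y = -7610.32
Solving: x ≈ -63.199, y ≈ 53.202 km (keep extra digits for the depth step; rounded: -63.2, 53.2).
Then from the DUG sphere: z² = 83.85² − (x + 86.3)² − (y + 10.1)² with x = -63.199, y = 53.202, so z ≈ 49.900 ≈ 49.9 km.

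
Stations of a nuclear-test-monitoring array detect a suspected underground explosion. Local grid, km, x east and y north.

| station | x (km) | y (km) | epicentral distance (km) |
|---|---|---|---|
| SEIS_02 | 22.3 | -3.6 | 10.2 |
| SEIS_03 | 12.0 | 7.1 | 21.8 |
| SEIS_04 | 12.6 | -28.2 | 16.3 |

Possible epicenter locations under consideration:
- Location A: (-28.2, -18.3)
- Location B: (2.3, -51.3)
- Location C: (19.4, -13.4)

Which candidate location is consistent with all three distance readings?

For each candidate, compare |candidate − station| to the reported distance:
Location A: residuals SEIS_02 42.4, SEIS_03 25.8, SEIS_04 25.7 → max 42.4 km
Location B: residuals SEIS_02 41.5, SEIS_03 37.4, SEIS_04 9.0 → max 41.5 km
Location C: residuals SEIS_02 0.0, SEIS_03 0.0, SEIS_04 0.0 → max 0.0 km
Only Location C has all residuals ≈ 0.

Location C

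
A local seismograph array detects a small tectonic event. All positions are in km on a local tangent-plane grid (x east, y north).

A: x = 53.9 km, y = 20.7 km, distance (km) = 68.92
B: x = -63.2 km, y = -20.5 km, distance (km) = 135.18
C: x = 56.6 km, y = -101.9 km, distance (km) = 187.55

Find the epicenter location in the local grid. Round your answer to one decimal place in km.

(24.0, 82.8)

Circle about each station: (x − 53.9)² + (y − 20.7)² = 68.92²; (x + 63.2)² + (y + 20.5)² = 135.18²; (x − 56.6)² + (y + 101.9)² = 187.55².
Subtracting the A equation from the B and C equations removes the quadratic terms:
-234.2 x − 82.4 y = -12442.88
5.4 x − 245.2 y = -20171.57
Solving the 2×2 system: x ≈ 24.0, y ≈ 82.8 km.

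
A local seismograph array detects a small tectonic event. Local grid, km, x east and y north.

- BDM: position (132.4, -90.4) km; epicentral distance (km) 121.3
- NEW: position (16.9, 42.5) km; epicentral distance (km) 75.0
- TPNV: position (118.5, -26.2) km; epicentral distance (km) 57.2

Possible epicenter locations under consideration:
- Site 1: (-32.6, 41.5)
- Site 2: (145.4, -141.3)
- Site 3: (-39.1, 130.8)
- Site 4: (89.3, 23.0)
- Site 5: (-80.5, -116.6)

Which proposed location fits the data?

For each candidate, compare |candidate − station| to the reported distance:
Site 1: residuals BDM 89.9, NEW 25.5, TPNV 108.4 → max 108.4 km
Site 2: residuals BDM 68.8, NEW 149.3, TPNV 61.0 → max 149.3 km
Site 3: residuals BDM 158.6, NEW 29.6, TPNV 165.3 → max 165.3 km
Site 4: residuals BDM 0.0, NEW 0.0, TPNV 0.0 → max 0.0 km
Site 5: residuals BDM 93.2, NEW 111.5, TPNV 161.4 → max 161.4 km
Only Site 4 has all residuals ≈ 0.

Site 4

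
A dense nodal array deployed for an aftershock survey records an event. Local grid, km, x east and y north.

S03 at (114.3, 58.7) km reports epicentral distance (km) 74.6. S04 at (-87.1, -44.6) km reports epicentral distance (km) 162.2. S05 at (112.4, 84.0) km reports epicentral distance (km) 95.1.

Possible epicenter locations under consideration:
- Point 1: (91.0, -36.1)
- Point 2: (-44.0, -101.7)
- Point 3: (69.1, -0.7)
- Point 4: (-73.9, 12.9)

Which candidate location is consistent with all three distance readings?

For each candidate, compare |candidate − station| to the reported distance:
Point 1: residuals S03 23.0, S04 16.1, S05 26.9 → max 26.9 km
Point 2: residuals S03 150.8, S04 90.7, S05 147.7 → max 150.8 km
Point 3: residuals S03 0.0, S04 0.1, S05 0.0 → max 0.1 km
Point 4: residuals S03 119.1, S04 103.2, S05 104.3 → max 119.1 km
Only Point 3 has all residuals ≈ 0.

Point 3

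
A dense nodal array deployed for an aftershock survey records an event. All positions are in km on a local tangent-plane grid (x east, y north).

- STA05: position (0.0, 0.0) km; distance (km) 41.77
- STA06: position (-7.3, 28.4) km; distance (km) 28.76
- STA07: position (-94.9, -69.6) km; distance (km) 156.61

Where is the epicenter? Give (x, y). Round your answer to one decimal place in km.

20.3 km east, 36.5 km north

Circle about each station: x² + y² = 41.77²; (x + 7.3)² + (y − 28.4)² = 28.76²; (x + 94.9)² + (y + 69.6)² = 156.61².
Subtracting the STA05 equation from the STA06 and STA07 equations removes the quadratic terms:
-14.6 x + 56.8 y = 1777.45
-189.8 x − 139.2 y = -8931.79
Solving the 2×2 system: x ≈ 20.3, y ≈ 36.5 km.
Check against STA05 (with the unrounded x, y): √(x²+y²) = 41.76 ≈ 41.77 km. ✓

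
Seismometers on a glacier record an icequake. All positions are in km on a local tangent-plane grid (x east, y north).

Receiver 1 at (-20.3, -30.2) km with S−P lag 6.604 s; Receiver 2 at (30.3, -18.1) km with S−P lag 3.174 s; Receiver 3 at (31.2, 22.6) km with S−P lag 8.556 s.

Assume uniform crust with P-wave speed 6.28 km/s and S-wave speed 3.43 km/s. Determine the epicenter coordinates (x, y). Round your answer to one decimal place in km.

(28.2, -42.0)

Distance from S−P lag: d = Δt · v_P v_S / (v_P − v_S) = Δt · (6.28·3.43)/(6.28−3.43) ≈ 7.5580·Δt.
So d_Receiver 1 = 49.91, d_Receiver 2 = 23.99, d_Receiver 3 = 64.67 km.
Circle about each station: (x + 20.3)² + (y + 30.2)² = 49.91²; (x − 30.3)² + (y + 18.1)² = 23.99²; (x − 31.2)² + (y − 22.6)² = 64.67².
Subtracting the Receiver 1 equation from the Receiver 2 and Receiver 3 equations removes the quadratic terms:
101.2 x + 24.2 y = 1837.06
103.0 x + 105.6 y = -1531.13
Solving the 2×2 system: x ≈ 28.2, y ≈ -42.0 km.
Check against Receiver 1 (with the unrounded x, y): √((x + 20.3)²+(y + 30.2)²) = 49.91 ≈ 49.91 km. ✓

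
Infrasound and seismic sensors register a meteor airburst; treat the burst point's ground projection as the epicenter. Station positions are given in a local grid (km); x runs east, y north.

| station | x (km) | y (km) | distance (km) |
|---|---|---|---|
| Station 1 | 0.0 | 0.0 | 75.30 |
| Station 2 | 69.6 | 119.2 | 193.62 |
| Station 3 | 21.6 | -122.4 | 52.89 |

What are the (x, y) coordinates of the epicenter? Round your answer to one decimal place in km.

Circle about each station: x² + y² = 75.30²; (x − 69.6)² + (y − 119.2)² = 193.62²; (x − 21.6)² + (y + 122.4)² = 52.89².
Subtracting the Station 1 equation from the Station 2 and Station 3 equations removes the quadratic terms:
139.2 x + 238.4 y = -12765.81
43.2 x − 244.8 y = 18321.06
Solving the 2×2 system: x ≈ 28.0, y ≈ -69.9 km.

(28.0, -69.9)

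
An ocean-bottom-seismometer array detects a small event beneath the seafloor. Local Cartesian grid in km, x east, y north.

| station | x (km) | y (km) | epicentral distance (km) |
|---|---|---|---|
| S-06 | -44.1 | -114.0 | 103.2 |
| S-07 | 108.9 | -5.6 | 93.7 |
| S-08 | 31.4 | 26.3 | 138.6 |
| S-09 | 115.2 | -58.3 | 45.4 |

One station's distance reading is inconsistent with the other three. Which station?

Solve using three stations at a time. Using S-07, S-08, S-09 (subtract circle equations pairwise → linear system) gives (x, y) ≈ (92.8, -98.0).
Distances from that point to each station vs reported:
  S-06: calculated 137.9 vs reported 103.2 → residual 34.7 km
  S-07: calculated 93.8 vs reported 93.7 → residual 0.1 km
  S-08: calculated 138.6 vs reported 138.6 → residual 0.0 km
  S-09: calculated 45.5 vs reported 45.4 → residual 0.1 km
S-07, S-08, S-09 are mutually consistent (residuals ≈ 0); S-06 is off by 34.7 km.

S-06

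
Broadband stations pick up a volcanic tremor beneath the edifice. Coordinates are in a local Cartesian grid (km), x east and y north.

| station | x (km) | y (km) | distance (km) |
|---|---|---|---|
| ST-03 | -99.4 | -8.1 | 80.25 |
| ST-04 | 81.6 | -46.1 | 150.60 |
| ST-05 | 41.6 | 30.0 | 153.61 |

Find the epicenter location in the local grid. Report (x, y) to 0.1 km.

Circle about each station: (x + 99.4)² + (y + 8.1)² = 80.25²; (x − 81.6)² + (y + 46.1)² = 150.60²; (x − 41.6)² + (y − 30.0)² = 153.61².
Subtracting the ST-03 equation from the ST-04 and ST-05 equations removes the quadratic terms:
362.0 x − 76.0 y = -17402.50
282.0 x + 76.2 y = -24471.38
Solving the 2×2 system: x ≈ -65.0, y ≈ -80.6 km.
Check against ST-03 (with the unrounded x, y): √((x + 99.4)²+(y + 8.1)²) = 80.26 ≈ 80.25 km. ✓

(-65.0, -80.6)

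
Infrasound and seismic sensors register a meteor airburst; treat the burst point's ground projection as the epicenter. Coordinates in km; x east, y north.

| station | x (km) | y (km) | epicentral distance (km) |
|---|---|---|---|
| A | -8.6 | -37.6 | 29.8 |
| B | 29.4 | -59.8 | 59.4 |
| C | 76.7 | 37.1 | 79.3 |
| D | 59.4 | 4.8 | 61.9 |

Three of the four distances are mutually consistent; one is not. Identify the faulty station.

C

Solve using three stations at a time. Using A, B, D (subtract circle equations pairwise → linear system) gives (x, y) ≈ (-1.0, -8.8).
Distances from that point to each station vs reported:
  A: calculated 29.8 vs reported 29.8 → residual 0.0 km
  B: calculated 59.4 vs reported 59.4 → residual 0.0 km
  C: calculated 90.2 vs reported 79.3 → residual 10.9 km
  D: calculated 61.9 vs reported 61.9 → residual 0.0 km
A, B, D are mutually consistent (residuals ≈ 0); C is off by 10.9 km.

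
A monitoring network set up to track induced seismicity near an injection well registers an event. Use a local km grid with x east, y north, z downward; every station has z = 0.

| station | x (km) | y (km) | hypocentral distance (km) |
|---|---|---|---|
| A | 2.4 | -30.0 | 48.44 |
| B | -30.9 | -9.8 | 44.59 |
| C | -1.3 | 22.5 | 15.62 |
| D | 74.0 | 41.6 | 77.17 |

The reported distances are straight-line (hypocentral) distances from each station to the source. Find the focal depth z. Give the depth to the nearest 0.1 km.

Each station gives a sphere (x−x_i)² + (y−y_i)² + z² = d_i² (stations at z=0).
Subtracting the A sphere from B and C: z² cancels, leaving linear equations in x and y:
-66.6 x + 40.4 y = 503.26
-7.4 x + 105.0 y = 1704.63
Solving: x ≈ 2.394, y ≈ 16.403 km (keep extra digits for the depth step; rounded: 2.4, 16.4).
Then from the A sphere: z² = 48.44² − (x − 2.4)² − (y + 30.0)² with x = 2.394, y = 16.403, so z ≈ 13.899 ≈ 13.9 km.
Check against D (with the unrounded solution): distance 77.17 ≈ 77.17 km. ✓

13.9 km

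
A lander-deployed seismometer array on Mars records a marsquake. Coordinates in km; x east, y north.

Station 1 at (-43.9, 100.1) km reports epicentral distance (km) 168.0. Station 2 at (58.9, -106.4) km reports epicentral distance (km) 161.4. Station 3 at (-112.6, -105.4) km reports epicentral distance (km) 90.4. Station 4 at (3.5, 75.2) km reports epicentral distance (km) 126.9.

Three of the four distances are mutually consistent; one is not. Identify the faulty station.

Station 1

Solve using three stations at a time. Using Station 2, Station 3, Station 4 (subtract circle equations pairwise → linear system) gives (x, y) ≈ (-78.5, -21.7).
Distances from that point to each station vs reported:
  Station 1: calculated 126.6 vs reported 168.0 → residual 41.4 km
  Station 2: calculated 161.4 vs reported 161.4 → residual 0.0 km
  Station 3: calculated 90.4 vs reported 90.4 → residual 0.0 km
  Station 4: calculated 126.9 vs reported 126.9 → residual 0.0 km
Station 2, Station 3, Station 4 are mutually consistent (residuals ≈ 0); Station 1 is off by 41.4 km.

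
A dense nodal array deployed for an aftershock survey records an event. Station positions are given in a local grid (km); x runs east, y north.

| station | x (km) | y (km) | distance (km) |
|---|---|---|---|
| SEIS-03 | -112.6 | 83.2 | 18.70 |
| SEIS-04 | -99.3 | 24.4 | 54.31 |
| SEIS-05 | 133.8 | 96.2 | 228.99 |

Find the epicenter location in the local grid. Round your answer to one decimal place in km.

Circle about each station: (x + 112.6)² + (y − 83.2)² = 18.70²; (x + 99.3)² + (y − 24.4)² = 54.31²; (x − 133.8)² + (y − 96.2)² = 228.99².
Subtracting the SEIS-03 equation from the SEIS-04 and SEIS-05 equations removes the quadratic terms:
26.6 x − 117.6 y = -11745.04
492.8 x + 26.0 y = -44530.85
Solving the 2×2 system: x ≈ -94.5, y ≈ 78.5 km.

-94.5 km east, 78.5 km north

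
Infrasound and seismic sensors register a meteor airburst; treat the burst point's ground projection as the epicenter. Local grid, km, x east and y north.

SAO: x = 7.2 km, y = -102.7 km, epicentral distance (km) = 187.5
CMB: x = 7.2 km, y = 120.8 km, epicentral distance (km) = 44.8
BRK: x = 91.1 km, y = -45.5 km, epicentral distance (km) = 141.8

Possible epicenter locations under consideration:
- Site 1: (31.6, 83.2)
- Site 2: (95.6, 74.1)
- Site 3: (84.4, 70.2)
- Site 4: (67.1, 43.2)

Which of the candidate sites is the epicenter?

Site 1

For each candidate, compare |candidate − station| to the reported distance:
Site 1: residuals SAO 0.0, CMB 0.0, BRK 0.0 → max 0.0 km
Site 2: residuals SAO 10.2, CMB 55.2, BRK 22.1 → max 55.2 km
Site 3: residuals SAO 1.9, CMB 47.5, BRK 25.9 → max 47.5 km
Site 4: residuals SAO 29.8, CMB 53.2, BRK 49.9 → max 53.2 km
Only Site 1 has all residuals ≈ 0.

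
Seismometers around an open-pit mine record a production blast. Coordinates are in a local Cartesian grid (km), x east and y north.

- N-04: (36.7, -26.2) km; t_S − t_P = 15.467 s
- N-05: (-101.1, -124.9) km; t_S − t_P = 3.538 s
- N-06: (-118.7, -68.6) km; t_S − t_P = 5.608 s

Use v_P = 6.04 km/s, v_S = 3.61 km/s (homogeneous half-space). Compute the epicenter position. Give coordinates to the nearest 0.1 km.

Distance from S−P lag: d = Δt · v_P v_S / (v_P − v_S) = Δt · (6.04·3.61)/(6.04−3.61) ≈ 8.9730·Δt.
So d_N-04 = 138.79, d_N-05 = 31.75, d_N-06 = 50.32 km.
Circle about each station: (x − 36.7)² + (y + 26.2)² = 138.79²; (x + 101.1)² + (y + 124.9)² = 31.75²; (x + 118.7)² + (y + 68.6)² = 50.32².
Subtracting the N-04 equation from the N-05 and N-06 equations removes the quadratic terms:
-275.6 x − 197.4 y = 42042.49
-310.8 x − 84.8 y = 33492.88
Solving the 2×2 system: x ≈ -80.2, y ≈ -101.0 km.
Check against N-04 (with the unrounded x, y): √((x − 36.7)²+(y + 26.2)²) = 138.79 ≈ 138.79 km. ✓

x ≈ -80.2 km, y ≈ -101.0 km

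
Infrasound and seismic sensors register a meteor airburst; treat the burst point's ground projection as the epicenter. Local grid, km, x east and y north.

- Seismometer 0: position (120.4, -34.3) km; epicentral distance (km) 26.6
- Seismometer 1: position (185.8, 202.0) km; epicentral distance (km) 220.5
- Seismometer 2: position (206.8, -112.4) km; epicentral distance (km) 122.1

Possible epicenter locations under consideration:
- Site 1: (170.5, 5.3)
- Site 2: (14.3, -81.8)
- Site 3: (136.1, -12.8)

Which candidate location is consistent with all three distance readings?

Site 3

For each candidate, compare |candidate − station| to the reported distance:
Site 1: residuals Seismometer 0 37.3, Seismometer 1 23.2, Seismometer 2 1.1 → max 37.3 km
Site 2: residuals Seismometer 0 89.6, Seismometer 1 111.1, Seismometer 2 72.8 → max 111.1 km
Site 3: residuals Seismometer 0 0.0, Seismometer 1 0.0, Seismometer 2 0.0 → max 0.0 km
Only Site 3 has all residuals ≈ 0.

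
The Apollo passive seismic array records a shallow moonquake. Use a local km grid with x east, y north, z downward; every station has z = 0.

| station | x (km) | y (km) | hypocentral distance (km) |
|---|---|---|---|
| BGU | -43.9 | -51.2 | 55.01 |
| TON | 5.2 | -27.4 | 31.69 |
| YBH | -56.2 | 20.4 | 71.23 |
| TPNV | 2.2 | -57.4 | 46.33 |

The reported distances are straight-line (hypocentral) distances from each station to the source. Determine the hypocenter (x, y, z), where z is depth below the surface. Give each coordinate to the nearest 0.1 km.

x ≈ -7.0 km, y ≈ -22.3 km, depth ≈ 28.8 km

Each station gives a sphere (x−x_i)² + (y−y_i)² + z² = d_i² (stations at z=0).
Subtracting the BGU sphere from TON and YBH: z² cancels, leaving linear equations in x and y:
98.2 x + 47.6 y = -1749.01
-24.6 x + 143.2 y = -3021.66
Solving: x ≈ -7.000, y ≈ -22.303 km (keep extra digits for the depth step; rounded: -7.0, -22.3).
Then from the BGU sphere: z² = 55.01² − (x + 43.9)² − (y + 51.2)² with x = -7.000, y = -22.303, so z ≈ 28.800 ≈ 28.8 km.
Check against TPNV (with the unrounded solution): distance 46.32 ≈ 46.33 km. ✓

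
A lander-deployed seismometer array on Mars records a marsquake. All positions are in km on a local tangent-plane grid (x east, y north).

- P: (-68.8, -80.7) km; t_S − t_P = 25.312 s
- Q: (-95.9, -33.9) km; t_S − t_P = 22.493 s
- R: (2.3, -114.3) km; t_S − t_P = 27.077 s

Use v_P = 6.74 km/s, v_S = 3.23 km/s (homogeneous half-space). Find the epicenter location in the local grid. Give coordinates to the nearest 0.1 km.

13.0 km east, 53.3 km north

Distance from S−P lag: d = Δt · v_P v_S / (v_P − v_S) = Δt · (6.74·3.23)/(6.74−3.23) ≈ 6.2023·Δt.
So d_P = 156.99, d_Q = 139.51, d_R = 167.94 km.
Circle about each station: (x + 68.8)² + (y + 80.7)² = 156.99²; (x + 95.9)² + (y + 33.9)² = 139.51²; (x − 2.3)² + (y + 114.3)² = 167.94².
Subtracting the P equation from the Q and R equations removes the quadratic terms:
-54.2 x + 93.6 y = 4282.91
142.2 x − 67.2 y = -1734.13
Solving the 2×2 system: x ≈ 13.0, y ≈ 53.3 km.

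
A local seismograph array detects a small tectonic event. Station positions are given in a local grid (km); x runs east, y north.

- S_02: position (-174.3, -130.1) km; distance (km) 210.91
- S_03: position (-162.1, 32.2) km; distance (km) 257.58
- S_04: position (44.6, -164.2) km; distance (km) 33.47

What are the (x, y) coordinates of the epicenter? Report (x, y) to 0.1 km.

36.6 km east, -131.7 km north

Circle about each station: (x + 174.3)² + (y + 130.1)² = 210.91²; (x + 162.1)² + (y − 32.2)² = 257.58²; (x − 44.6)² + (y + 164.2)² = 33.47².
Subtracting pairs of circle equations eliminates x²+y² and gives linear equations (the radical axes):
24.4 x + 324.6 y = -41857.68
437.8 x − 68.2 y = 25007.09
Solving the 2×2 system: x ≈ 36.6, y ≈ -131.7 km.
Check against S_02 (with the unrounded x, y): √((x + 174.3)²+(y + 130.1)²) = 210.91 ≈ 210.91 km. ✓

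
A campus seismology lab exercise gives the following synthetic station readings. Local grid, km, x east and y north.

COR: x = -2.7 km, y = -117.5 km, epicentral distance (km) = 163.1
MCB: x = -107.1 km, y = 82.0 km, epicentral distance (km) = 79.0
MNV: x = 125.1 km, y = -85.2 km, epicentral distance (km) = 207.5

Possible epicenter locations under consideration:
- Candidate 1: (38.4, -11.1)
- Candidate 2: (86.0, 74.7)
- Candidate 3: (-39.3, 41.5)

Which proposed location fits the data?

Candidate 3

For each candidate, compare |candidate − station| to the reported distance:
Candidate 1: residuals COR 49.0, MCB 93.7, MNV 93.4 → max 93.7 km
Candidate 2: residuals COR 48.6, MCB 114.2, MNV 42.9 → max 114.2 km
Candidate 3: residuals COR 0.1, MCB 0.0, MNV 0.1 → max 0.1 km
Only Candidate 3 has all residuals ≈ 0.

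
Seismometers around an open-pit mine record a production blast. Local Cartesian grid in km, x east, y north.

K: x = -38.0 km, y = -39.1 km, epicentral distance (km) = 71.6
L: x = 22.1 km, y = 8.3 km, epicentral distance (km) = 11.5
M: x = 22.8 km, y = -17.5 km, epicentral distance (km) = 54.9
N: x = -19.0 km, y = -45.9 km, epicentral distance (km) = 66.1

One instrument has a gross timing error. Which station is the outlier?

M

Solve using three stations at a time. Using K, L, N (subtract circle equations pairwise → linear system) gives (x, y) ≈ (11.3, 12.9).
Distances from that point to each station vs reported:
  K: calculated 71.6 vs reported 71.6 → residual 0.0 km
  L: calculated 11.8 vs reported 11.5 → residual 0.3 km
  M: calculated 32.5 vs reported 54.9 → residual 22.4 km
  N: calculated 66.1 vs reported 66.1 → residual 0.0 km
K, L, N are mutually consistent (residuals ≈ 0); M is off by 22.4 km.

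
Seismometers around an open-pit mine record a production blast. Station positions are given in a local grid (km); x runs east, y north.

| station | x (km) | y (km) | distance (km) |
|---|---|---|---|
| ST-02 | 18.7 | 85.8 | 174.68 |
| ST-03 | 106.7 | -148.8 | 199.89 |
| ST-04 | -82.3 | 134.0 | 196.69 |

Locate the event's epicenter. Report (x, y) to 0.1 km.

Circle about each station: (x − 18.7)² + (y − 85.8)² = 174.68²; (x − 106.7)² + (y + 148.8)² = 199.89²; (x + 82.3)² + (y − 134.0)² = 196.69².
Subtracting the ST-02 equation from the ST-03 and ST-04 equations removes the quadratic terms:
176.0 x − 469.2 y = 16372.09
-202.0 x + 96.4 y = 8844.11
Solving the 2×2 system: x ≈ -73.6, y ≈ -62.5 km.
Check against ST-02 (with the unrounded x, y): √((x − 18.7)²+(y − 85.8)²) = 174.69 ≈ 174.68 km. ✓

x ≈ -73.6 km, y ≈ -62.5 km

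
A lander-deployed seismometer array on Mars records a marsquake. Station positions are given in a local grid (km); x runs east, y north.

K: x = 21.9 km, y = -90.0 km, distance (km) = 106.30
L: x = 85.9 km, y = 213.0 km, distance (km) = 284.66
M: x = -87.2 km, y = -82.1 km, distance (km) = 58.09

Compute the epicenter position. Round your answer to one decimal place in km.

-64.8 km east, -28.5 km north

Circle about each station: (x − 21.9)² + (y + 90.0)² = 106.30²; (x − 85.9)² + (y − 213.0)² = 284.66²; (x + 87.2)² + (y + 82.1)² = 58.09².
Subtracting the K equation from the L and M equations removes the quadratic terms:
128.0 x + 606.0 y = -25563.43
-218.2 x + 15.8 y = 13689.88
Solving the 2×2 system: x ≈ -64.8, y ≈ -28.5 km.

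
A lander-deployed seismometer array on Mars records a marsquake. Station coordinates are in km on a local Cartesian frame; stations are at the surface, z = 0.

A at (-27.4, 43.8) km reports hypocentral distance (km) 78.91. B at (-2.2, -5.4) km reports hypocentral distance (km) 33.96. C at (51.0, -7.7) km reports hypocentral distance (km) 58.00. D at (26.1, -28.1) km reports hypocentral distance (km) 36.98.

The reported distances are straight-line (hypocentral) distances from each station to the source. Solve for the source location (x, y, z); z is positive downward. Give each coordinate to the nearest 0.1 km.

Each station gives a sphere (x−x_i)² + (y−y_i)² + z² = d_i² (stations at z=0).
Subtracting the A sphere from B and C: z² cancels, leaving linear equations in x and y:
50.4 x − 98.4 y = 2438.31
156.8 x − 103.0 y = 2853.88
Solving: x ≈ 2.899, y ≈ -23.295 km (keep extra digits for the depth step; rounded: 2.9, -23.3).
Then from the A sphere: z² = 78.91² − (x + 27.4)² − (y − 43.8)² with x = 2.899, y = -23.295, so z ≈ 28.408 ≈ 28.4 km.
Check against D (with the unrounded solution): distance 36.99 ≈ 36.98 km. ✓

(2.9, -23.3, 28.4)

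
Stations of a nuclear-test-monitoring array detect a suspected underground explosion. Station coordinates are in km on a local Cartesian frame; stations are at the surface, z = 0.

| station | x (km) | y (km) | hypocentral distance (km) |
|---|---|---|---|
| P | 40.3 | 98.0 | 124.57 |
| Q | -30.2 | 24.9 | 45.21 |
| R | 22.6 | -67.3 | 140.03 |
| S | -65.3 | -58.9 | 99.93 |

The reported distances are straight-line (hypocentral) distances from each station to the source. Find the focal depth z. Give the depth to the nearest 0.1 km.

Each station gives a sphere (x−x_i)² + (y−y_i)² + z² = d_i² (stations at z=0).
Subtracting the P sphere from Q and R: z² cancels, leaving linear equations in x and y:
-141.0 x − 146.2 y = 3777.70
-35.4 x − 330.6 y = -10278.76
Solving: x ≈ -66.403, y ≈ 38.201 km (keep extra digits for the depth step; rounded: -66.4, 38.2).
Then from the P sphere: z² = 124.57² − (x − 40.3)² − (y − 98.0)² with x = -66.403, y = 38.201, so z ≈ 23.585 ≈ 23.6 km.

z ≈ 23.6 km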